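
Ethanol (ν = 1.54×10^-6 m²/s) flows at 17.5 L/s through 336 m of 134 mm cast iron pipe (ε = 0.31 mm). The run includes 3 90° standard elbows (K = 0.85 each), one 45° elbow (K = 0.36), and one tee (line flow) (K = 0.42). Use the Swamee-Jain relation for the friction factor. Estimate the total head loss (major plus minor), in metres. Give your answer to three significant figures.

V = 4Q/(πD²) = 1.241 m/s; V²/2g = 0.07848 m
Re = 1.08×10^5, ε/D = 0.00231 → f = 0.02602 (Swamee-Jain)
Major: h_f = f(L/D)·V²/2g = 0.02602·2507·0.07848 = 5.120 m
Minor: ΣK = 3.33; h_m = ΣK·V²/2g = 0.2613 m
Total H_L = 5.120 + 0.2613 = 5.381 m

H_L ≈ 5.38 m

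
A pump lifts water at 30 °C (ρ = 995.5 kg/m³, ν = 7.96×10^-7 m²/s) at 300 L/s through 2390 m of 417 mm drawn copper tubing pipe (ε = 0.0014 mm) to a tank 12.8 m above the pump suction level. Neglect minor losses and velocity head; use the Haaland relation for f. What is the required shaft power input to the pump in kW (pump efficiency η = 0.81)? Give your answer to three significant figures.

P_shaft ≈ 104 kW

V = 4Q/(πD²) = 2.197 m/s; Re = 1.15×10^6; ε/D = 3.36×10^-6; f = 0.01138
h_f = f(L/D)V²/2g = 16.04 m
Total head H = z + h_f = 12.8 + 16.04 = 28.84 m
P_hyd = ρgQH = 995.5·9.81·0.300·28.84 = 84.49 kW
P_shaft = P_hyd/η = 84.49/0.81 = 104.3 kW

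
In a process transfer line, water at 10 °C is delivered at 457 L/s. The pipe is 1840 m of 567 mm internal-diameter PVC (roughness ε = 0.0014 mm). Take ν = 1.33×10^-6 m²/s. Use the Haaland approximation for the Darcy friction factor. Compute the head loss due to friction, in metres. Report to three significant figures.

V = 4Q/(πD²) = 4·0.457/(π·0.567²) = 1.810 m/s
Re = VD/ν = 1.810·0.567/1.33×10^-6 = 7.72×10^5 → turbulent
ε/D = 0.0014/567 = 2.47×10^-6
Haaland: f = 0.01214
h_f = f(L/D)V²/(2g) = 0.01214·(1840/0.567)·1.810²/(2·9.81) = 6.579 m

h_f ≈ 6.58 m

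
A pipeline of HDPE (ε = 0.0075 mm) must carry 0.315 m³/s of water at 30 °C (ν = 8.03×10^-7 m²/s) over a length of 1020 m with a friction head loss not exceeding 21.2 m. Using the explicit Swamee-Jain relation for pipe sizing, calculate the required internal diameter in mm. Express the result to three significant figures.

D ≈ 342 mm

Swamee-Jain (Type III): D = 0.66·[ε^1.25·(LQ²/(gh_f))^4.75 + ν·Q^9.4·(L/(gh_f))^5.2]^0.04
LQ²/(gh_f) = 0.4866; L/(gh_f) = 4.905
Term 1 = ε^1.25·(…)^4.75 = 1.28×10^-8; Term 2 = ν·Q^9.4·(…)^5.2 = 6.02×10^-8
D = 0.66·(1.28×10^-8 + 6.02×10^-8)^0.04 = 0.3421 m = 342 mm
Check: V = 3.43 m/s, Re = 1.46×10^6, f = 0.01154, h_f = 20.6 m ≈ 21.2 m ✓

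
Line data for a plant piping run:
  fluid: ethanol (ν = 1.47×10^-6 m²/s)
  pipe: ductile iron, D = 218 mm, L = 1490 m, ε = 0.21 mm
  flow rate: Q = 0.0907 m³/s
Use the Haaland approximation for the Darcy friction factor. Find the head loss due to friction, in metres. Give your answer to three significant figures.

h_f ≈ 41.6 m

V = 4Q/(πD²) = 4·0.0907/(π·0.218²) = 2.430 m/s
Re = VD/ν = 2.430·0.218/1.47×10^-6 = 3.60×10^5 → turbulent
ε/D = 0.21/218 = 9.63×10^-4
Haaland: f = 0.02023
h_f = f(L/D)V²/(2g) = 0.02023·(1490/0.218)·2.430²/(2·9.81) = 41.61 m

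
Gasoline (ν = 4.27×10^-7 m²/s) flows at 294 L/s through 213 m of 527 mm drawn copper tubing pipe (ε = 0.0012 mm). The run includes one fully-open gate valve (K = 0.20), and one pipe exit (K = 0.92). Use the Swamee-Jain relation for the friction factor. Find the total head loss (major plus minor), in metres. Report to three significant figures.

H_L ≈ 0.506 m

V = 4Q/(πD²) = 1.348 m/s; V²/2g = 0.09259 m
Re = 1.66×10^6, ε/D = 2.28×10^-6 → f = 0.01075 (Swamee-Jain)
Major: h_f = f(L/D)·V²/2g = 0.01075·404.2·0.09259 = 0.4024 m
Minor: ΣK = 1.12; h_m = ΣK·V²/2g = 0.1037 m
Total H_L = 0.4024 + 0.1037 = 0.5061 m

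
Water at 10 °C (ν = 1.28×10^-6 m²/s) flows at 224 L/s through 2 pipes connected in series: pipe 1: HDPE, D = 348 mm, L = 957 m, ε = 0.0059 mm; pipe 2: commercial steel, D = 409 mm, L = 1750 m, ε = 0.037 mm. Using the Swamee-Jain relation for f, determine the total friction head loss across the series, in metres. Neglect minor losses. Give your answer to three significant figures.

H ≈ 19.0 m

Pipe 1: V = 2.355 m/s, Re = 6.40×10^5, ε/D = 1.70×10^-5, f = 0.01284, h_1 = f(L/D)V²/2g = 9.983 m
Pipe 2: V = 1.705 m/s, Re = 5.45×10^5, ε/D = 9.05×10^-5, f = 0.01421, h_2 = f(L/D)V²/2g = 9.008 m
Series → Q common, losses add: H = Σh = 18.99 m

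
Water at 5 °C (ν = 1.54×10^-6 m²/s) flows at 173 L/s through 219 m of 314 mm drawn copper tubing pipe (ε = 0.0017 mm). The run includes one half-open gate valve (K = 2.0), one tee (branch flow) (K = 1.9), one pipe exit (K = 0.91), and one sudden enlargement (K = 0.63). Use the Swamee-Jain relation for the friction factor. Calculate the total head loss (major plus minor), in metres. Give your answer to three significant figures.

H_L ≈ 3.76 m

V = 4Q/(πD²) = 2.234 m/s; V²/2g = 0.2544 m
Re = 4.56×10^5, ε/D = 5.41×10^-6 → f = 0.01339 (Swamee-Jain)
Major: h_f = f(L/D)·V²/2g = 0.01339·697.5·0.2544 = 2.376 m
Minor: ΣK = 5.44; h_m = ΣK·V²/2g = 1.384 m
Total H_L = 2.376 + 1.384 = 3.760 m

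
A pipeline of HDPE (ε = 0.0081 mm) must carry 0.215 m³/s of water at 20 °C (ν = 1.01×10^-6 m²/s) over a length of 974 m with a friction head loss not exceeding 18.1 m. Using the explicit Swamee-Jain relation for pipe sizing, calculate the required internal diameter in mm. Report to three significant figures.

Swamee-Jain (Type III): D = 0.66·[ε^1.25·(LQ²/(gh_f))^4.75 + ν·Q^9.4·(L/(gh_f))^5.2]^0.04
LQ²/(gh_f) = 0.2536; L/(gh_f) = 5.485
Term 1 = ε^1.25·(…)^4.75 = 6.38×10^-10; Term 2 = ν·Q^9.4·(…)^5.2 = 3.74×10^-9
D = 0.66·(6.38×10^-10 + 3.74×10^-9)^0.04 = 0.3056 m = 306 mm
Check: V = 2.93 m/s, Re = 8.87×10^5, f = 0.01242, h_f = 17.3 m ≈ 18.1 m ✓

D ≈ 306 mm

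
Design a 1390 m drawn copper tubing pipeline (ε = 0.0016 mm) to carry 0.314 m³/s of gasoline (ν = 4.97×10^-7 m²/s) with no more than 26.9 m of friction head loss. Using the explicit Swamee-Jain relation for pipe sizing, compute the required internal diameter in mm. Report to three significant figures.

Swamee-Jain (Type III): D = 0.66·[ε^1.25·(LQ²/(gh_f))^4.75 + ν·Q^9.4·(L/(gh_f))^5.2]^0.04
LQ²/(gh_f) = 0.5193; L/(gh_f) = 5.267
Term 1 = ε^1.25·(…)^4.75 = 2.53×10^-9; Term 2 = ν·Q^9.4·(…)^5.2 = 5.25×10^-8
D = 0.66·(2.53×10^-9 + 5.25×10^-8)^0.04 = 0.3382 m = 338 mm
Check: V = 3.50 m/s, Re = 2.38×10^6, f = 0.01029, h_f = 26.3 m ≈ 26.9 m ✓

D ≈ 338 mm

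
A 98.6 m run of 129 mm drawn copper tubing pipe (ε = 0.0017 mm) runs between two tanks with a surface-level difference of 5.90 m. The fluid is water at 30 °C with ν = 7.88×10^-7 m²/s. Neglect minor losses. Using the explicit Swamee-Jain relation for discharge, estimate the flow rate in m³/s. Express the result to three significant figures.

Q ≈ 0.0444 m³/s

Swamee-Jain (Type II): Q = -0.965·√(gD⁵h_f/L)·ln[ε/(3.7D) + √(3.17ν²L/(gD³h_f))]
√(gD⁵h_f/L) = √(9.81·0.129⁵·5.90/98.6) = 0.004579
ε/(3.7D) = 3.56×10^-6; √(3.17ν²L/(gD³h_f)) = 3.95×10^-5
Q = -0.965·0.004579·ln(4.308×10^-5) = 0.04442 m³/s
Check: V = 3.40 m/s, Re = 5.56×10^5, f = 0.01307, h_f = 5.88 m ≈ 5.90 m ✓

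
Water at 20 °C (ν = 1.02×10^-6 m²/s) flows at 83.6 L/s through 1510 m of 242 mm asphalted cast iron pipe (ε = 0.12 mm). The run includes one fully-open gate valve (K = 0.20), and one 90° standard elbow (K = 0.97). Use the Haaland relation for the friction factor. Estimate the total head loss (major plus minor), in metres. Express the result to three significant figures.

H_L ≈ 18.8 m

V = 4Q/(πD²) = 1.818 m/s; V²/2g = 0.1684 m
Re = 4.31×10^5, ε/D = 4.96×10^-4 → f = 0.01767 (Haaland)
Major: h_f = f(L/D)·V²/2g = 0.01767·6240·0.1684 = 18.57 m
Minor: ΣK = 1.17; h_m = ΣK·V²/2g = 0.1970 m
Total H_L = 18.57 + 0.1970 = 18.77 m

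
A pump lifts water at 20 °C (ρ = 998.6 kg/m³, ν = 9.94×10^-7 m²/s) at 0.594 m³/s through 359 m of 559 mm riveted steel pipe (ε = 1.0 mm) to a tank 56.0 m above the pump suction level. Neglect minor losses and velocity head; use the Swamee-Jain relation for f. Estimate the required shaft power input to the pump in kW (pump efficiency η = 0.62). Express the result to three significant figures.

V = 4Q/(πD²) = 2.420 m/s; Re = 1.36×10^6; ε/D = 0.00179; f = 0.02295
h_f = f(L/D)V²/2g = 4.401 m
Total head H = z + h_f = 56.0 + 4.401 = 60.40 m
P_hyd = ρgQH = 998.6·9.81·0.594·60.40 = 351.5 kW
P_shaft = P_hyd/η = 351.5/0.62 = 566.9 kW

P_shaft ≈ 567 kW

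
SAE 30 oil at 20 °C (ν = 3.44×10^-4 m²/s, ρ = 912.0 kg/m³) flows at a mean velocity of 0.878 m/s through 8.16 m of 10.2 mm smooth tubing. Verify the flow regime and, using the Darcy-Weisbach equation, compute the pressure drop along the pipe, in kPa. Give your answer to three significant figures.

Re = VD/ν = 0.878·0.01020/3.44×10^-4 = 26.0 → laminar (Re < 2300)
f = 64/Re = 2.458
h_f = f(L/D)V²/(2g) = 2.458·(8.16/0.01020)·0.878²/(2·9.81) = 77.27 m
Δp = ρg·h_f = 912.0·9.81·77.27 = 691.3 kPa

Δp ≈ 691 kPa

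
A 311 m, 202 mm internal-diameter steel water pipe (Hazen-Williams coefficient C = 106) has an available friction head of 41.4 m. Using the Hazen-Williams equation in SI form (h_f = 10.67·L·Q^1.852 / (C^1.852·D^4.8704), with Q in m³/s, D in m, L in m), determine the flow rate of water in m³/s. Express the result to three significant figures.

Q ≈ 0.148 m³/s

Rearranging: Q = [h_f·C^1.852·D^4.8704 / (10.67·L)]^(1/1.852)
Q = [41.4·106^1.852·0.202^4.8704 / (10.67·311)]^0.540 = 0.1481 m³/s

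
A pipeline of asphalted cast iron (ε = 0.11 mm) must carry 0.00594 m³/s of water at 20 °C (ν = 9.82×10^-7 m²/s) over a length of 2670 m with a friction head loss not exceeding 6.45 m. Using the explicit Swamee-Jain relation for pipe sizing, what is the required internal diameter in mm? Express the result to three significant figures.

D ≈ 124 mm

Swamee-Jain (Type III): D = 0.66·[ε^1.25·(LQ²/(gh_f))^4.75 + ν·Q^9.4·(L/(gh_f))^5.2]^0.04
LQ²/(gh_f) = 0.001489; L/(gh_f) = 42.20
Term 1 = ε^1.25·(…)^4.75 = 4.20×10^-19; Term 2 = ν·Q^9.4·(…)^5.2 = 3.29×10^-19
D = 0.66·(4.20×10^-19 + 3.29×10^-19)^0.04 = 0.1243 m = 124 mm
Check: V = 0.489 m/s, Re = 6.20×10^4, f = 0.02316, h_f = 6.07 m ≈ 6.45 m ✓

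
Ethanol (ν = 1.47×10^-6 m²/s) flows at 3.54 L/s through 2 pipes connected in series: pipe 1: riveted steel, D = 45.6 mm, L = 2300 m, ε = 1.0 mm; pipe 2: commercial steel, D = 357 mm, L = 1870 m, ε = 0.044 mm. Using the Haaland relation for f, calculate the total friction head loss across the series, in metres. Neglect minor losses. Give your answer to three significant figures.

H ≈ 616 m

Pipe 1: V = 2.168 m/s, Re = 6.72×10^4, ε/D = 0.0219, f = 0.05104, h_1 = f(L/D)V²/2g = 616.5 m
Pipe 2: V = 0.03537 m/s, Re = 8590, ε/D = 1.23×10^-4, f = 0.03234, h_2 = f(L/D)V²/2g = 0.01080 m
Series → Q common, losses add: H = Σh = 616.5 m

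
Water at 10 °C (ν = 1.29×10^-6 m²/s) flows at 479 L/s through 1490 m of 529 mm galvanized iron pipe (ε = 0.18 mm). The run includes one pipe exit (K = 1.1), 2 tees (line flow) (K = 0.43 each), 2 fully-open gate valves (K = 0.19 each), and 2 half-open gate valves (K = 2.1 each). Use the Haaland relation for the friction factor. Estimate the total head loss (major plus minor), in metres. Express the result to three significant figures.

V = 4Q/(πD²) = 2.179 m/s; V²/2g = 0.2421 m
Re = 8.94×10^5, ε/D = 3.40×10^-4 → f = 0.01602 (Haaland)
Major: h_f = f(L/D)·V²/2g = 0.01602·2817·0.2421 = 10.92 m
Minor: ΣK = 6.54; h_m = ΣK·V²/2g = 1.583 m
Total H_L = 10.92 + 1.583 = 12.51 m

H_L ≈ 12.5 m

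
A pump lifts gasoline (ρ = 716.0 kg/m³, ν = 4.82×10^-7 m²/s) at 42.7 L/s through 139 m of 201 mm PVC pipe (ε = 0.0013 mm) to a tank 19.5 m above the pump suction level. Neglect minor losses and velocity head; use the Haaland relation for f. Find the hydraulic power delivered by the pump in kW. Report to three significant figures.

P_hyd ≈ 6.09 kW

V = 4Q/(πD²) = 1.346 m/s; Re = 5.61×10^5; ε/D = 6.47×10^-6; f = 0.01288
h_f = f(L/D)V²/2g = 0.8218 m
Total head H = z + h_f = 19.5 + 0.8218 = 20.32 m
P_hyd = ρgQH = 716.0·9.81·0.0427·20.32 = 6.095 kW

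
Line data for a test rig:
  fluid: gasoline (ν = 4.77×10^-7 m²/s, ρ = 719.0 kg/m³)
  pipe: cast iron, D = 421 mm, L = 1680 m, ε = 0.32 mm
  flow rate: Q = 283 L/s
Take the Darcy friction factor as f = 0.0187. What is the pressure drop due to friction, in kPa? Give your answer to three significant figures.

Δp ≈ 111 kPa

V = 4Q/(πD²) = 4·0.283/(π·0.421²) = 2.033 m/s
h_f = f(L/D)V²/(2g) = 0.01870·(1680/0.421)·2.033²/(2·9.81) = 15.72 m
Δp = ρg·h_f = 719.0·9.81·15.72 = 110.9 kPa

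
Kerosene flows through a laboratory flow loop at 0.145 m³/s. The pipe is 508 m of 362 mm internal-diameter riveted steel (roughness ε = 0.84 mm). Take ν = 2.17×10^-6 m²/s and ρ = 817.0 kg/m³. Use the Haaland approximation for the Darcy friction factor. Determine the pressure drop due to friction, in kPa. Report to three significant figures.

Δp ≈ 28.5 kPa

V = 4Q/(πD²) = 4·0.145/(π·0.362²) = 1.409 m/s
Re = VD/ν = 1.409·0.362/2.17×10^-6 = 2.35×10^5 → turbulent
ε/D = 0.84/362 = 0.00232
Haaland: f = 0.02503
h_f = f(L/D)V²/(2g) = 0.02503·(508/0.362)·1.409²/(2·9.81) = 3.554 m
Δp = ρg·h_f = 817.0·9.81·3.554 = 28.48 kPa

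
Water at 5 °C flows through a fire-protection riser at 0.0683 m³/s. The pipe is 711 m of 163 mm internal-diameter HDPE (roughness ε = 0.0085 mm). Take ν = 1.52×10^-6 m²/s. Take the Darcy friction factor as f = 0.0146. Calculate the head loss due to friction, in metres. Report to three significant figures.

V = 4Q/(πD²) = 4·0.0683/(π·0.163²) = 3.273 m/s
h_f = f(L/D)V²/(2g) = 0.01460·(711/0.163)·3.273²/(2·9.81) = 34.77 m

h_f ≈ 34.8 m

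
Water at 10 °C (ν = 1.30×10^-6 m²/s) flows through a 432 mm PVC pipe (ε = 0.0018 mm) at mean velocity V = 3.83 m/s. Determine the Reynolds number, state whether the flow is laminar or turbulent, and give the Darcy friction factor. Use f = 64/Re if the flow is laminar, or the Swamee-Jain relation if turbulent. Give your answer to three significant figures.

Re = VD/ν = 3.830·0.432/1.30×10^-6 = 1.27×10^6
Re > 4000 → turbulent; ε/D = 4.17×10^-6
Swamee-Jain: f = 0.01127

Re ≈ 1.27×10^6; turbulent; f ≈ 0.0113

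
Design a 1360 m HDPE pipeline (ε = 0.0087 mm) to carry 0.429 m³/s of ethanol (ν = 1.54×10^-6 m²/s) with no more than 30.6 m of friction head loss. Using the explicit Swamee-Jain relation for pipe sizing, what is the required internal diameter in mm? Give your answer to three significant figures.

D ≈ 387 mm

Swamee-Jain (Type III): D = 0.66·[ε^1.25·(LQ²/(gh_f))^4.75 + ν·Q^9.4·(L/(gh_f))^5.2]^0.04
LQ²/(gh_f) = 0.8338; L/(gh_f) = 4.531
Term 1 = ε^1.25·(…)^4.75 = 1.99×10^-7; Term 2 = ν·Q^9.4·(…)^5.2 = 1.40×10^-6
D = 0.66·(1.99×10^-7 + 1.40×10^-6)^0.04 = 0.3869 m = 387 mm
Check: V = 3.65 m/s, Re = 9.17×10^5, f = 0.01228, h_f = 29.3 m ≈ 30.6 m ✓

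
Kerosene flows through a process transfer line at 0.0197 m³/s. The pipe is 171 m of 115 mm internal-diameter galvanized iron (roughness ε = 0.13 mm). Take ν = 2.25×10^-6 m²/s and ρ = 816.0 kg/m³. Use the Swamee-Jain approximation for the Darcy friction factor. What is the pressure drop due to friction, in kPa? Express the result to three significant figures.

Δp ≈ 49.9 kPa

V = 4Q/(πD²) = 4·0.0197/(π·0.115²) = 1.897 m/s
Re = VD/ν = 1.897·0.115/2.25×10^-6 = 9.69×10^4 → turbulent
ε/D = 0.13/115 = 0.00113
Swamee-Jain: f = 0.02285
h_f = f(L/D)V²/(2g) = 0.02285·(171/0.115)·1.897²/(2·9.81) = 6.229 m
Δp = ρg·h_f = 816.0·9.81·6.229 = 49.86 kPa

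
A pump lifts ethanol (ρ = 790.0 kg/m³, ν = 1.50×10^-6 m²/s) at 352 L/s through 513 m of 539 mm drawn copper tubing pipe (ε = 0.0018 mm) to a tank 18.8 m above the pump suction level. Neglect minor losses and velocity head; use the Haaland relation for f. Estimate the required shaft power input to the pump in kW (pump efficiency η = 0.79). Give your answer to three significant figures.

V = 4Q/(πD²) = 1.543 m/s; Re = 5.54×10^5; ε/D = 3.34×10^-6; f = 0.01286
h_f = f(L/D)V²/2g = 1.485 m
Total head H = z + h_f = 18.8 + 1.485 = 20.29 m
P_hyd = ρgQH = 790.0·9.81·0.352·20.29 = 55.34 kW
P_shaft = P_hyd/η = 55.34/0.79 = 70.05 kW

P_shaft ≈ 70.0 kW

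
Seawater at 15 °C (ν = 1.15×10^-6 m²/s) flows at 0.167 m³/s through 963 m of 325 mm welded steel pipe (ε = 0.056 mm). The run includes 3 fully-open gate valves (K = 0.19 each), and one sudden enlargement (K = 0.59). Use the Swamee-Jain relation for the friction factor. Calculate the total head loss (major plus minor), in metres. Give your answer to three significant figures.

V = 4Q/(πD²) = 2.013 m/s; V²/2g = 0.2065 m
Re = 5.69×10^5, ε/D = 1.72×10^-4 → f = 0.01507 (Swamee-Jain)
Major: h_f = f(L/D)·V²/2g = 0.01507·2963·0.2065 = 9.223 m
Minor: ΣK = 1.16; h_m = ΣK·V²/2g = 0.2396 m
Total H_L = 9.223 + 0.2396 = 9.463 m

H_L ≈ 9.46 m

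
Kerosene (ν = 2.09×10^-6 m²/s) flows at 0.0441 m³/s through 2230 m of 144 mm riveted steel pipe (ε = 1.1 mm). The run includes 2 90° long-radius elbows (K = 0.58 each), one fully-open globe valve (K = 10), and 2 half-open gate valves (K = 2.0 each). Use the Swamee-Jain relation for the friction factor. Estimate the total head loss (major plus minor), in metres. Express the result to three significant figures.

V = 4Q/(πD²) = 2.708 m/s; V²/2g = 0.3737 m
Re = 1.87×10^5, ε/D = 0.00764 → f = 0.03523 (Swamee-Jain)
Major: h_f = f(L/D)·V²/2g = 0.03523·15486·0.3737 = 203.9 m
Minor: ΣK = 15.2; h_m = ΣK·V²/2g = 5.666 m
Total H_L = 203.9 + 5.666 = 209.6 m

H_L ≈ 210 m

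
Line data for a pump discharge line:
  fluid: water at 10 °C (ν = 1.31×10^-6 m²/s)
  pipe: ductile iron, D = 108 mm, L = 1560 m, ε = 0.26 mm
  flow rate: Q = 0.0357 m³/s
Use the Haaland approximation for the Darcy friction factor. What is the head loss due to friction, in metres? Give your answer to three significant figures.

V = 4Q/(πD²) = 4·0.0357/(π·0.108²) = 3.897 m/s
Re = VD/ν = 3.897·0.108/1.31×10^-6 = 3.21×10^5 → turbulent
ε/D = 0.26/108 = 0.00241
Haaland: f = 0.02511
h_f = f(L/D)V²/(2g) = 0.02511·(1560/0.108)·3.897²/(2·9.81) = 280.7 m

h_f ≈ 281 m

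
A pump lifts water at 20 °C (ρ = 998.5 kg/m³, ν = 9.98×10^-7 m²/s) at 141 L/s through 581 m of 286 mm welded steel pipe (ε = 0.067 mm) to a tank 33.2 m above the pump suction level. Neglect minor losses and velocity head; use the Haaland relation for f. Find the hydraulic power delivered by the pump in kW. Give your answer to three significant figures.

V = 4Q/(πD²) = 2.195 m/s; Re = 6.29×10^5; ε/D = 2.34×10^-4; f = 0.01535
h_f = f(L/D)V²/2g = 7.657 m
Total head H = z + h_f = 33.2 + 7.657 = 40.86 m
P_hyd = ρgQH = 998.5·9.81·0.141·40.86 = 56.43 kW

P_hyd ≈ 56.4 kW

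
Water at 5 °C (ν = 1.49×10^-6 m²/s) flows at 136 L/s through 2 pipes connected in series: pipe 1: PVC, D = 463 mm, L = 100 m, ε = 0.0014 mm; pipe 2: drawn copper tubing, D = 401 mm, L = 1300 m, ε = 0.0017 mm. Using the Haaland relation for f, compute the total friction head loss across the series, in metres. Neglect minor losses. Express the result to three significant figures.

Pipe 1: V = 0.8078 m/s, Re = 2.51×10^5, ε/D = 3.02×10^-6, f = 0.01486, h_1 = f(L/D)V²/2g = 0.1067 m
Pipe 2: V = 1.077 m/s, Re = 2.90×10^5, ε/D = 4.24×10^-6, f = 0.01447, h_2 = f(L/D)V²/2g = 2.772 m
Series → Q common, losses add: H = Σh = 2.879 m

H ≈ 2.88 m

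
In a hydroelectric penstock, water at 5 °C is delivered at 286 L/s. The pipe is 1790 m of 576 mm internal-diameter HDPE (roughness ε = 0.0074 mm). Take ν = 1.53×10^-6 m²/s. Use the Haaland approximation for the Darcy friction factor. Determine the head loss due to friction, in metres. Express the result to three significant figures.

V = 4Q/(πD²) = 4·0.286/(π·0.576²) = 1.098 m/s
Re = VD/ν = 1.098·0.576/1.53×10^-6 = 4.13×10^5 → turbulent
ε/D = 0.0074/576 = 1.28×10^-5
Haaland: f = 0.01365
h_f = f(L/D)V²/(2g) = 0.01365·(1790/0.576)·1.098²/(2·9.81) = 2.604 m

h_f ≈ 2.60 m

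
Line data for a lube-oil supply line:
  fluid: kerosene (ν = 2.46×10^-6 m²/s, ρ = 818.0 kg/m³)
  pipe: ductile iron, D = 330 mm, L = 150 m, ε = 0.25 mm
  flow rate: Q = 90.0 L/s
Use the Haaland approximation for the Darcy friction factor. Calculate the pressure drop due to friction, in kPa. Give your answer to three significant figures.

Δp ≈ 4.20 kPa

V = 4Q/(πD²) = 4·0.0900/(π·0.330²) = 1.052 m/s
Re = VD/ν = 1.052·0.330/2.46×10^-6 = 1.41×10^5 → turbulent
ε/D = 0.25/330 = 7.58×10^-4
Haaland: f = 0.02041
h_f = f(L/D)V²/(2g) = 0.02041·(150/0.330)·1.052²/(2·9.81) = 0.5237 m
Δp = ρg·h_f = 818.0·9.81·0.5237 = 4.202 kPa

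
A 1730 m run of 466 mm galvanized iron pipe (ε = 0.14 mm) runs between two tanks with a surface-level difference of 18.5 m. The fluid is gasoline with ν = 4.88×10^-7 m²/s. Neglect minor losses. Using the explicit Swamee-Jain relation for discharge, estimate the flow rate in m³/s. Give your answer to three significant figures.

Q ≈ 0.432 m³/s

Swamee-Jain (Type II): Q = -0.965·√(gD⁵h_f/L)·ln[ε/(3.7D) + √(3.17ν²L/(gD³h_f))]
√(gD⁵h_f/L) = √(9.81·0.466⁵·18.5/1730) = 0.04801
ε/(3.7D) = 8.12×10^-5; √(3.17ν²L/(gD³h_f)) = 8.43×10^-6
Q = -0.965·0.04801·ln(8.963×10^-5) = 0.4318 m³/s
Check: V = 2.53 m/s, Re = 2.42×10^6, f = 0.01533, h_f = 18.6 m ≈ 18.5 m ✓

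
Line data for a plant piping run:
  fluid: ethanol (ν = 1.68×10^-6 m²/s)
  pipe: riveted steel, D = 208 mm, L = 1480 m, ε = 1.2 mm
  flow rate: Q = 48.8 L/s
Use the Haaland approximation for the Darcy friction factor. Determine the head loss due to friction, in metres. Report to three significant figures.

h_f ≈ 24.1 m

V = 4Q/(πD²) = 4·0.0488/(π·0.208²) = 1.436 m/s
Re = VD/ν = 1.436·0.208/1.68×10^-6 = 1.78×10^5 → turbulent
ε/D = 1.2/208 = 0.00577
Haaland: f = 0.03223
h_f = f(L/D)V²/(2g) = 0.03223·(1480/0.208)·1.436²/(2·9.81) = 24.11 m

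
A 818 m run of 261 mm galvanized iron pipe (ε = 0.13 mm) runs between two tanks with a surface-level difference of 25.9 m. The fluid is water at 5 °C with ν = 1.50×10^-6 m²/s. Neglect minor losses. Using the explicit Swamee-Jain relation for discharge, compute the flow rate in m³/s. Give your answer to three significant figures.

Q ≈ 0.162 m³/s

Swamee-Jain (Type II): Q = -0.965·√(gD⁵h_f/L)·ln[ε/(3.7D) + √(3.17ν²L/(gD³h_f))]
√(gD⁵h_f/L) = √(9.81·0.261⁵·25.9/818) = 0.01940
ε/(3.7D) = 1.35×10^-4; √(3.17ν²L/(gD³h_f)) = 3.59×10^-5
Q = -0.965·0.01940·ln(1.706×10^-4) = 0.1624 m³/s
Check: V = 3.04 m/s, Re = 5.28×10^5, f = 0.01772, h_f = 26.1 m ≈ 25.9 m ✓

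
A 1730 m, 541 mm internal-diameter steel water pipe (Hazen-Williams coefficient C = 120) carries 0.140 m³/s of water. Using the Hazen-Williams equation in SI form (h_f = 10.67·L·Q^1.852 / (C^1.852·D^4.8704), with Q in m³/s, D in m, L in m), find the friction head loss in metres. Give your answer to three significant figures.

h_f ≈ 1.36 m

h_f = 10.67·1730·0.140^1.852 / (120^1.852·0.541^4.8704) = 1.360 m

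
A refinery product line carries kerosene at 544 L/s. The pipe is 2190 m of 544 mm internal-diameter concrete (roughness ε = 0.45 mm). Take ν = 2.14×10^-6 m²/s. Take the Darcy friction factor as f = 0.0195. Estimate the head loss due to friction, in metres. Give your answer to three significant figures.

h_f ≈ 21.9 m

V = 4Q/(πD²) = 4·0.544/(π·0.544²) = 2.341 m/s
h_f = f(L/D)V²/(2g) = 0.01950·(2190/0.544)·2.341²/(2·9.81) = 21.92 m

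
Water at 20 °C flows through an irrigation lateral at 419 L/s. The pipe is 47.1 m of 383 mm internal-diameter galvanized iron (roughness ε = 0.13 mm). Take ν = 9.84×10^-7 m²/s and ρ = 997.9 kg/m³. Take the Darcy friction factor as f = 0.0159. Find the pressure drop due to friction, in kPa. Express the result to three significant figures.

V = 4Q/(πD²) = 4·0.419/(π·0.383²) = 3.637 m/s
h_f = f(L/D)V²/(2g) = 0.01590·(47.1/0.383)·3.637²/(2·9.81) = 1.318 m
Δp = ρg·h_f = 997.9·9.81·1.318 = 12.90 kPa

Δp ≈ 12.9 kPa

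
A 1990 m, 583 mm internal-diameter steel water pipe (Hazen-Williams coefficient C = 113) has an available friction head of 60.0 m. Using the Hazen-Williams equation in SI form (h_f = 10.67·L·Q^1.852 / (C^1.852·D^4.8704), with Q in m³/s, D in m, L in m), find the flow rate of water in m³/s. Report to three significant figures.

Rearranging: Q = [h_f·C^1.852·D^4.8704 / (10.67·L)]^(1/1.852)
Q = [60.0·113^1.852·0.583^4.8704 / (10.67·1990)]^0.540 = 1.150 m³/s

Q ≈ 1.15 m³/s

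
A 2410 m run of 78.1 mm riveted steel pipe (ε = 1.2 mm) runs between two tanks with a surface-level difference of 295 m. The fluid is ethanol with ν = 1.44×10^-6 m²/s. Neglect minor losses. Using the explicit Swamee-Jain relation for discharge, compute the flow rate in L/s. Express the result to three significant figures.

Q ≈ 9.84 L/s

Swamee-Jain (Type II): Q = -0.965·√(gD⁵h_f/L)·ln[ε/(3.7D) + √(3.17ν²L/(gD³h_f))]
√(gD⁵h_f/L) = √(9.81·0.0781⁵·295/2410) = 0.001868
ε/(3.7D) = 0.00415; √(3.17ν²L/(gD³h_f)) = 1.07×10^-4
Q = -0.965·0.001868·ln(0.004260) = 0.009839 m³/s
Check: V = 2.05 m/s, Re = 1.11×10^5, f = 0.04471, h_f = 297 m ≈ 295 m ✓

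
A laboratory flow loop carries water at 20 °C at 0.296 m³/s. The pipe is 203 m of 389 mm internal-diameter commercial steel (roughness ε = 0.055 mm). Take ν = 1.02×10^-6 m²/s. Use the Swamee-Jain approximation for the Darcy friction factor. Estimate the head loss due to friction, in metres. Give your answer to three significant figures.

h_f ≈ 2.33 m

V = 4Q/(πD²) = 4·0.296/(π·0.389²) = 2.491 m/s
Re = VD/ν = 2.491·0.389/1.02×10^-6 = 9.50×10^5 → turbulent
ε/D = 0.055/389 = 1.41×10^-4
Swamee-Jain: f = 0.01413
h_f = f(L/D)V²/(2g) = 0.01413·(203/0.389)·2.491²/(2·9.81) = 2.331 m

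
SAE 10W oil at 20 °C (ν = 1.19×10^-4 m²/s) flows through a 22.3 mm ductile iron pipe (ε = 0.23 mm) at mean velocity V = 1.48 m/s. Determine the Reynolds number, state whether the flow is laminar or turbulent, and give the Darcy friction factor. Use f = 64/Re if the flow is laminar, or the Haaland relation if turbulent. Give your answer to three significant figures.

Re = VD/ν = 1.480·0.0223/1.19×10^-4 = 277
Re < 2300 → laminar → f = 64/Re = 0.2308

Re ≈ 277; laminar; f = 64/Re ≈ 0.231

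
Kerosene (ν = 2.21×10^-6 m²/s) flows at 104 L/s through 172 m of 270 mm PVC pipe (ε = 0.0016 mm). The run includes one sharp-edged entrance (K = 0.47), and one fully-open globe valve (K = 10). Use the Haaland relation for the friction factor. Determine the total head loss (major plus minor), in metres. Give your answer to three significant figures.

V = 4Q/(πD²) = 1.816 m/s; V²/2g = 0.1682 m
Re = 2.22×10^5, ε/D = 5.93×10^-6 → f = 0.01523 (Haaland)
Major: h_f = f(L/D)·V²/2g = 0.01523·637.0·0.1682 = 1.631 m
Minor: ΣK = 10.5; h_m = ΣK·V²/2g = 1.761 m
Total H_L = 1.631 + 1.761 = 3.392 m

H_L ≈ 3.39 m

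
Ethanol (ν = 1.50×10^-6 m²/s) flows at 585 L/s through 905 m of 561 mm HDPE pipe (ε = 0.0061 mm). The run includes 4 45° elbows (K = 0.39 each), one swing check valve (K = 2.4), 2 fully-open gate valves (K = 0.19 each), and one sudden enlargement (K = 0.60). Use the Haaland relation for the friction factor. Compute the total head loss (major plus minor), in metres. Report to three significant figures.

V = 4Q/(πD²) = 2.367 m/s; V²/2g = 0.2855 m
Re = 8.85×10^5, ε/D = 1.09×10^-5 → f = 0.01201 (Haaland)
Major: h_f = f(L/D)·V²/2g = 0.01201·1613·0.2855 = 5.531 m
Minor: ΣK = 4.94; h_m = ΣK·V²/2g = 1.410 m
Total H_L = 5.531 + 1.410 = 6.941 m

H_L ≈ 6.94 m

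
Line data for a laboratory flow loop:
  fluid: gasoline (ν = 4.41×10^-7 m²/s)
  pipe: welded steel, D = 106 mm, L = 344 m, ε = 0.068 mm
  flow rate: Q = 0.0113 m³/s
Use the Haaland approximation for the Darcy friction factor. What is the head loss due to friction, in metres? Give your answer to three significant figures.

h_f ≈ 5.11 m

V = 4Q/(πD²) = 4·0.0113/(π·0.106²) = 1.280 m/s
Re = VD/ν = 1.280·0.106/4.41×10^-7 = 3.08×10^5 → turbulent
ε/D = 0.068/106 = 6.42×10^-4
Haaland: f = 0.01882
h_f = f(L/D)V²/(2g) = 0.01882·(344/0.106)·1.280²/(2·9.81) = 5.105 m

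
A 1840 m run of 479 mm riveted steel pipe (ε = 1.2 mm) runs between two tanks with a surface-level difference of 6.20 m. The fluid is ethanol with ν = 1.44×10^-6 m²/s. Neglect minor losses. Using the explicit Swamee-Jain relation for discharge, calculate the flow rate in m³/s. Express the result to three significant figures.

Swamee-Jain (Type II): Q = -0.965·√(gD⁵h_f/L)·ln[ε/(3.7D) + √(3.17ν²L/(gD³h_f))]
√(gD⁵h_f/L) = √(9.81·0.479⁵·6.20/1840) = 0.02887
ε/(3.7D) = 6.77×10^-4; √(3.17ν²L/(gD³h_f)) = 4.25×10^-5
Q = -0.965·0.02887·ln(7.196×10^-4) = 0.2016 m³/s
Check: V = 1.12 m/s, Re = 3.72×10^5, f = 0.02544, h_f = 6.23 m ≈ 6.20 m ✓

Q ≈ 0.202 m³/s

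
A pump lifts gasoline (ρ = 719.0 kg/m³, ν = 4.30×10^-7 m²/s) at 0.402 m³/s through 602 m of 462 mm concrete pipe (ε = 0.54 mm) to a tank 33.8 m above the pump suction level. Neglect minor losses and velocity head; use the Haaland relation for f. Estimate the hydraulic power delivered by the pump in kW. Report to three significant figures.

P_hyd ≈ 118 kW

V = 4Q/(πD²) = 2.398 m/s; Re = 2.58×10^6; ε/D = 0.00117; f = 0.02054
h_f = f(L/D)V²/2g = 7.843 m
Total head H = z + h_f = 33.8 + 7.843 = 41.64 m
P_hyd = ρgQH = 719.0·9.81·0.402·41.64 = 118.1 kW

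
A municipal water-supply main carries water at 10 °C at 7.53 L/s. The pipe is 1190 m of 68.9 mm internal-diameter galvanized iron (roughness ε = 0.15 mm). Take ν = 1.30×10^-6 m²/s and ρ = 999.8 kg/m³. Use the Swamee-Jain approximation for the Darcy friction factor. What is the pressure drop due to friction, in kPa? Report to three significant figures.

V = 4Q/(πD²) = 4·0.00753/(π·0.0689²) = 2.020 m/s
Re = VD/ν = 2.020·0.0689/1.30×10^-6 = 1.07×10^5 → turbulent
ε/D = 0.15/68.9 = 0.00218
Swamee-Jain: f = 0.02569
h_f = f(L/D)V²/(2g) = 0.02569·(1190/0.0689)·2.020²/(2·9.81) = 92.23 m
Δp = ρg·h_f = 999.8·9.81·92.23 = 904.6 kPa

Δp ≈ 905 kPa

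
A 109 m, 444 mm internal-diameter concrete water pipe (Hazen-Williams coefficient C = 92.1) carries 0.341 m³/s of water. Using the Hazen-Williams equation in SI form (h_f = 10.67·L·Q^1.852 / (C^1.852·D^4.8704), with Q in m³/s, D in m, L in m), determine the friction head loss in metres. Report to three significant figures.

h_f = 10.67·109·0.341^1.852 / (92.1^1.852·0.444^4.8704) = 1.905 m

h_f ≈ 1.90 m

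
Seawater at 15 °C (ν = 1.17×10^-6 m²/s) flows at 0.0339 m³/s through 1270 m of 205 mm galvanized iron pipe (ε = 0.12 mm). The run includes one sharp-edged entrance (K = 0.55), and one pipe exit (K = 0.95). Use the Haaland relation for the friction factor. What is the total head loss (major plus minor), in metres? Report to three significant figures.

V = 4Q/(πD²) = 1.027 m/s; V²/2g = 0.05377 m
Re = 1.80×10^5, ε/D = 5.85×10^-4 → f = 0.01924 (Haaland)
Major: h_f = f(L/D)·V²/2g = 0.01924·6195·0.05377 = 6.408 m
Minor: ΣK = 1.50; h_m = ΣK·V²/2g = 0.08065 m
Total H_L = 6.408 + 0.08065 = 6.488 m

H_L ≈ 6.49 m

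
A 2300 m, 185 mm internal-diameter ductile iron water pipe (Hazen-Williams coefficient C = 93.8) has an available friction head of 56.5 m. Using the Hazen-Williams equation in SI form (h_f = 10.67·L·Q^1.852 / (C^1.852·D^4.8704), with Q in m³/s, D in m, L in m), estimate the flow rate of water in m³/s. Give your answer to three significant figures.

Rearranging: Q = [h_f·C^1.852·D^4.8704 / (10.67·L)]^(1/1.852)
Q = [56.5·93.8^1.852·0.185^4.8704 / (10.67·2300)]^0.540 = 0.04175 m³/s

Q ≈ 0.0418 m³/s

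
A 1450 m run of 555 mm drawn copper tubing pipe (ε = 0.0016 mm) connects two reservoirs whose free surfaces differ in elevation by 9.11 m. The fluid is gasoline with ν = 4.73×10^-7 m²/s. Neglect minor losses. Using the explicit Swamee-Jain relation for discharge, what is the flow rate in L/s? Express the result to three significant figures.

Q ≈ 639 L/s

Swamee-Jain (Type II): Q = -0.965·√(gD⁵h_f/L)·ln[ε/(3.7D) + √(3.17ν²L/(gD³h_f))]
√(gD⁵h_f/L) = √(9.81·0.555⁵·9.11/1450) = 0.05697
ε/(3.7D) = 7.79×10^-7; √(3.17ν²L/(gD³h_f)) = 8.20×10^-6
Q = -0.965·0.05697·ln(8.983×10^-6) = 0.6388 m³/s
Check: V = 2.64 m/s, Re = 3.10×10^6, f = 0.009826, h_f = 9.12 m ≈ 9.11 m ✓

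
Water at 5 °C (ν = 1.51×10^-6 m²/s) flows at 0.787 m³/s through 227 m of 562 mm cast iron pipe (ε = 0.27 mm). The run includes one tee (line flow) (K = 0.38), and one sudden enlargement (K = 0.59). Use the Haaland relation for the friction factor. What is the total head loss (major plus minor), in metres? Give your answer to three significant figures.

H_L ≈ 4.01 m

V = 4Q/(πD²) = 3.173 m/s; V²/2g = 0.5130 m
Re = 1.18×10^6, ε/D = 4.80×10^-4 → f = 0.01697 (Haaland)
Major: h_f = f(L/D)·V²/2g = 0.01697·403.9·0.5130 = 3.516 m
Minor: ΣK = 0.970; h_m = ΣK·V²/2g = 0.4976 m
Total H_L = 3.516 + 0.4976 = 4.014 m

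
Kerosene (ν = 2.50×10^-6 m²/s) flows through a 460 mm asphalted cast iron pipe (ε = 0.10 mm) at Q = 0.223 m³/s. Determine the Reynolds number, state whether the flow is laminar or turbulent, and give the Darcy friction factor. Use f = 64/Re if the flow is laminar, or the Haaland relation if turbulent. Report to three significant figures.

V = 4Q/(πD²) = 1.342 m/s
Re = VD/ν = 1.342·0.460/2.50×10^-6 = 2.47×10^5
Re > 4000 → turbulent; ε/D = 2.17×10^-4
Haaland: f = 0.01655

Re ≈ 2.47×10^5; turbulent; f ≈ 0.0166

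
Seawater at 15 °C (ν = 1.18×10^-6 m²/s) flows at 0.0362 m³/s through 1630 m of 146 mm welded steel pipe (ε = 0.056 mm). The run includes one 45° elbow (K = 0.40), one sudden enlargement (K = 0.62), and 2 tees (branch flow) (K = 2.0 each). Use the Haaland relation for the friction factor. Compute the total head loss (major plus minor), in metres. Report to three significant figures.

V = 4Q/(πD²) = 2.162 m/s; V²/2g = 0.2383 m
Re = 2.68×10^5, ε/D = 3.84×10^-4 → f = 0.01752 (Haaland)
Major: h_f = f(L/D)·V²/2g = 0.01752·11164·0.2383 = 46.62 m
Minor: ΣK = 5.02; h_m = ΣK·V²/2g = 1.196 m
Total H_L = 46.62 + 1.196 = 47.82 m

H_L ≈ 47.8 m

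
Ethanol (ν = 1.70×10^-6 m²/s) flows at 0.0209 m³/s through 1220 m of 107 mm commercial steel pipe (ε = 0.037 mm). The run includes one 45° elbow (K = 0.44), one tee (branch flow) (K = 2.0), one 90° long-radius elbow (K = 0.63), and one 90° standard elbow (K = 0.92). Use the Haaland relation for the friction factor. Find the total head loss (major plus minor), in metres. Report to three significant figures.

H_L ≈ 59.0 m

V = 4Q/(πD²) = 2.324 m/s; V²/2g = 0.2753 m
Re = 1.46×10^5, ε/D = 3.46×10^-4 → f = 0.01843 (Haaland)
Major: h_f = f(L/D)·V²/2g = 0.01843·11402·0.2753 = 57.86 m
Minor: ΣK = 3.99; h_m = ΣK·V²/2g = 1.099 m
Total H_L = 57.86 + 1.099 = 58.96 m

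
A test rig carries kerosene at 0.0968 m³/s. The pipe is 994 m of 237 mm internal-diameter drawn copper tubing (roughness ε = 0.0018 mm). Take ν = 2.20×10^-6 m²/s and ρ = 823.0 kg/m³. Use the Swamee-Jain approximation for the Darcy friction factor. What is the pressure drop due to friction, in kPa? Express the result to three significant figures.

V = 4Q/(πD²) = 4·0.0968/(π·0.237²) = 2.194 m/s
Re = VD/ν = 2.194·0.237/2.20×10^-6 = 2.36×10^5 → turbulent
ε/D = 0.0018/237 = 7.59×10^-6
Swamee-Jain: f = 0.01512
h_f = f(L/D)V²/(2g) = 0.01512·(994/0.237)·2.194²/(2·9.81) = 15.56 m
Δp = ρg·h_f = 823.0·9.81·15.56 = 125.6 kPa

Δp ≈ 126 kPa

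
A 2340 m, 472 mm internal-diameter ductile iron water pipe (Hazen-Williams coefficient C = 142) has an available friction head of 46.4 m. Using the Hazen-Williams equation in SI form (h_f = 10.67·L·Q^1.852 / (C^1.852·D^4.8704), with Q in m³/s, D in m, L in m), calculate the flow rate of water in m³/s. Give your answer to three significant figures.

Rearranging: Q = [h_f·C^1.852·D^4.8704 / (10.67·L)]^(1/1.852)
Q = [46.4·142^1.852·0.472^4.8704 / (10.67·2340)]^0.540 = 0.6611 m³/s

Q ≈ 0.661 m³/s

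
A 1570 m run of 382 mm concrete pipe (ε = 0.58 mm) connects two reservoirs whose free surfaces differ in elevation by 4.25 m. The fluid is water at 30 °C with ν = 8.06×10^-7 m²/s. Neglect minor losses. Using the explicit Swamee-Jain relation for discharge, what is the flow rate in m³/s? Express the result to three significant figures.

Q ≈ 0.109 m³/s

Swamee-Jain (Type II): Q = -0.965·√(gD⁵h_f/L)·ln[ε/(3.7D) + √(3.17ν²L/(gD³h_f))]
√(gD⁵h_f/L) = √(9.81·0.382⁵·4.25/1570) = 0.01470
ε/(3.7D) = 4.10×10^-4; √(3.17ν²L/(gD³h_f)) = 3.73×10^-5
Q = -0.965·0.01470·ln(4.477×10^-4) = 0.1094 m³/s
Check: V = 0.954 m/s, Re = 4.52×10^5, f = 0.02241, h_f = 4.28 m ≈ 4.25 m ✓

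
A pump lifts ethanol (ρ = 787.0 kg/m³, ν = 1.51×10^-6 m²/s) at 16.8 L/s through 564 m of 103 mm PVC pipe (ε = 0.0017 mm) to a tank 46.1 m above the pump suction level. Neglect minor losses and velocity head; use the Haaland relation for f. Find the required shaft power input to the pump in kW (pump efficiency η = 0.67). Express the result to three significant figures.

P_shaft ≈ 12.6 kW

V = 4Q/(πD²) = 2.016 m/s; Re = 1.38×10^5; ε/D = 1.65×10^-5; f = 0.01677
h_f = f(L/D)V²/2g = 19.03 m
Total head H = z + h_f = 46.1 + 19.03 = 65.13 m
P_hyd = ρgQH = 787.0·9.81·0.0168·65.13 = 8.448 kW
P_shaft = P_hyd/η = 8.448/0.67 = 12.61 kW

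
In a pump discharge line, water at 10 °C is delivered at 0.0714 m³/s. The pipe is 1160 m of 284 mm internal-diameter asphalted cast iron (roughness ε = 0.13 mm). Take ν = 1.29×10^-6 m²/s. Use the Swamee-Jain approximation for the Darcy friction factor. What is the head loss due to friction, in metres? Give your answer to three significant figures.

h_f ≈ 4.85 m

V = 4Q/(πD²) = 4·0.0714/(π·0.284²) = 1.127 m/s
Re = VD/ν = 1.127·0.284/1.29×10^-6 = 2.48×10^5 → turbulent
ε/D = 0.13/284 = 4.58×10^-4
Swamee-Jain: f = 0.01835
h_f = f(L/D)V²/(2g) = 0.01835·(1160/0.284)·1.127²/(2·9.81) = 4.854 m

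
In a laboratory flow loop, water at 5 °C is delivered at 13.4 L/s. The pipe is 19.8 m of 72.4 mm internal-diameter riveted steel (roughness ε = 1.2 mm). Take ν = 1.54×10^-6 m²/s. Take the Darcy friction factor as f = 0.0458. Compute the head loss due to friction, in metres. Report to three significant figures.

h_f ≈ 6.76 m

V = 4Q/(πD²) = 4·0.0134/(π·0.0724²) = 3.255 m/s
h_f = f(L/D)V²/(2g) = 0.04580·(19.8/0.0724)·3.255²/(2·9.81) = 6.763 m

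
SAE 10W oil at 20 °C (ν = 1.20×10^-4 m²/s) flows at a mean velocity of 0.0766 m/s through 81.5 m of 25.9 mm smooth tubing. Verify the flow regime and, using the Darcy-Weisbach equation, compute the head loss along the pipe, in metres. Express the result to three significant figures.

Re = VD/ν = 0.0766·0.02590/1.20×10^-4 = 16.5 → laminar (Re < 2300)
f = 64/Re = 3.871
h_f = f(L/D)V²/(2g) = 3.871·(81.5/0.02590)·0.0766²/(2·9.81) = 3.643 m

h_f ≈ 3.64 m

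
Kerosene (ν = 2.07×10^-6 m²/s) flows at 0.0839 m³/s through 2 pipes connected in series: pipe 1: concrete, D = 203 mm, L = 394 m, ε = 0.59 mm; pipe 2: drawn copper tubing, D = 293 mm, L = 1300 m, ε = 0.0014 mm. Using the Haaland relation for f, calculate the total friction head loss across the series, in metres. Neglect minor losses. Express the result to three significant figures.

Pipe 1: V = 2.592 m/s, Re = 2.54×10^5, ε/D = 0.00291, f = 0.02647, h_1 = f(L/D)V²/2g = 17.60 m
Pipe 2: V = 1.244 m/s, Re = 1.76×10^5, ε/D = 4.78×10^-6, f = 0.01591, h_2 = f(L/D)V²/2g = 5.573 m
Series → Q common, losses add: H = Σh = 23.17 m

H ≈ 23.2 m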